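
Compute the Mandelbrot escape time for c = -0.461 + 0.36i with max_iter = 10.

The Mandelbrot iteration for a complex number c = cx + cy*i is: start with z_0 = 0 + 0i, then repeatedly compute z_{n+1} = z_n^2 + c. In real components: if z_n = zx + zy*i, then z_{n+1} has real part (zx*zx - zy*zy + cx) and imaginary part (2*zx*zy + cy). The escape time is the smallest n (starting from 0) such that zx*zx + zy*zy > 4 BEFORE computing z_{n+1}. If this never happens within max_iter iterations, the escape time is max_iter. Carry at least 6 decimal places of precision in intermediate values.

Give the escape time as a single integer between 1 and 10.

z_0 = 0 + 0i, c = -0.4610 + 0.3600i
Iter 1: z = -0.4610 + 0.3600i, |z|^2 = 0.3421
Iter 2: z = -0.3781 + 0.0281i, |z|^2 = 0.1437
Iter 3: z = -0.3188 + 0.3388i, |z|^2 = 0.2164
Iter 4: z = -0.4741 + 0.1440i, |z|^2 = 0.2455
Iter 5: z = -0.2570 + 0.2235i, |z|^2 = 0.1160
Iter 6: z = -0.4449 + 0.2451i, |z|^2 = 0.2581
Iter 7: z = -0.3231 + 0.1419i, |z|^2 = 0.1245
Iter 8: z = -0.3767 + 0.2683i, |z|^2 = 0.2139
Iter 9: z = -0.3911 + 0.1578i, |z|^2 = 0.1779

Answer: 10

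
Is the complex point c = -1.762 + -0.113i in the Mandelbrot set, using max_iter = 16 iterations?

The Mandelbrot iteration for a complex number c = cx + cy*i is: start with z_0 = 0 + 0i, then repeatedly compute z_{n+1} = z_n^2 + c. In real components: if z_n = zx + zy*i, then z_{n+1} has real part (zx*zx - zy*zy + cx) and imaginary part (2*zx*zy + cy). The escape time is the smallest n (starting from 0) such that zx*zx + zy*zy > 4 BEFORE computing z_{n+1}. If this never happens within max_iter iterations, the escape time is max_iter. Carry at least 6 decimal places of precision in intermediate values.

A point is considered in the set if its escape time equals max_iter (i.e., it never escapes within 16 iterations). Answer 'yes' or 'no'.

z_0 = 0 + 0i, c = -1.7620 + -0.1130i
Iter 1: z = -1.7620 + -0.1130i, |z|^2 = 3.1174
Iter 2: z = 1.3299 + 0.2852i, |z|^2 = 1.8499
Iter 3: z = -0.0748 + 0.6456i, |z|^2 = 0.4224
Iter 4: z = -2.1732 + -0.2096i, |z|^2 = 4.7667
Escaped at iteration 4

Answer: no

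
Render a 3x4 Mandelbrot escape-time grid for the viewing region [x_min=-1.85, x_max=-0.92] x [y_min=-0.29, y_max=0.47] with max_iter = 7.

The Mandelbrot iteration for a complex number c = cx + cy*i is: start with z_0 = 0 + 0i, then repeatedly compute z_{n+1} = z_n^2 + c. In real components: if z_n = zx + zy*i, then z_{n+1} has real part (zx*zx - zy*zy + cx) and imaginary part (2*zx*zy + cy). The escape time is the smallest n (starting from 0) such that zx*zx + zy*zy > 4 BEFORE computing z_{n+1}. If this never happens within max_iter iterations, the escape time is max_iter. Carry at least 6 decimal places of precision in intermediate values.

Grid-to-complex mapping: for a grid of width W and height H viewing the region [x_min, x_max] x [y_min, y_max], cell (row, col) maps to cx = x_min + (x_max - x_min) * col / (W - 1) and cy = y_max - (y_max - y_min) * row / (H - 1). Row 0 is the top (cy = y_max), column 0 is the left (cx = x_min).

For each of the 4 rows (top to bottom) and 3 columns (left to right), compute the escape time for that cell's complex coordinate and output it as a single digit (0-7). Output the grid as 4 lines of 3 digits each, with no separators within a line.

(row=0, col=0): c = -1.8500 + 0.4700i → escape time 3
(row=0, col=1): c = -1.3850 + 0.4700i → escape time 4
(row=0, col=2): c = -0.9200 + 0.4700i → escape time 5
(row=1, col=0): c = -1.8500 + 0.2167i → escape time 4
(row=1, col=1): c = -1.3850 + 0.2167i → escape time 6
(row=1, col=2): c = -0.9200 + 0.2167i → escape time 7
(row=2, col=0): c = -1.8500 + -0.0367i → escape time 6
(row=2, col=1): c = -1.3850 + -0.0367i → escape time 7
(row=2, col=2): c = -0.9200 + -0.0367i → escape time 7
(row=3, col=0): c = -1.8500 + -0.2900i → escape time 3
(row=3, col=1): c = -1.3850 + -0.2900i → escape time 5
(row=3, col=2): c = -0.9200 + -0.2900i → escape time 7

Answer: 345
467
677
357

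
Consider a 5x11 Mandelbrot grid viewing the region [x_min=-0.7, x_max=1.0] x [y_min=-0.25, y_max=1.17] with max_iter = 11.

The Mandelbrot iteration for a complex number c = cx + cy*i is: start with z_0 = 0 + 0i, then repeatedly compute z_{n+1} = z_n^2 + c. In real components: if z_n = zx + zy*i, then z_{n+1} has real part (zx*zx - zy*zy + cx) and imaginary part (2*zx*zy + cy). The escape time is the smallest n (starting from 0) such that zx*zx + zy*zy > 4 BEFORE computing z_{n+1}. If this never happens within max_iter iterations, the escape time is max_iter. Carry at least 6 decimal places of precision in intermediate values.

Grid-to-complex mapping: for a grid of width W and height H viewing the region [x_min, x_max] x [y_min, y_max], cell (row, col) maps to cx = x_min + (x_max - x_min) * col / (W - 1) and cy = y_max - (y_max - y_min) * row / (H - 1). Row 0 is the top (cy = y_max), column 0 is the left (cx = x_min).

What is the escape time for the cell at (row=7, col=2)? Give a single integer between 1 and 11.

Answer: 11

Derivation:
z_0 = 0 + 0i, c = 0.1500 + 0.1760i
Iter 1: z = 0.1500 + 0.1760i, |z|^2 = 0.0535
Iter 2: z = 0.1415 + 0.2288i, |z|^2 = 0.0724
Iter 3: z = 0.1177 + 0.2408i, |z|^2 = 0.0718
Iter 4: z = 0.1059 + 0.2327i, |z|^2 = 0.0653
Iter 5: z = 0.1071 + 0.2253i, |z|^2 = 0.0622
Iter 6: z = 0.1107 + 0.2242i, |z|^2 = 0.0625
Iter 7: z = 0.1120 + 0.2257i, |z|^2 = 0.0635
Iter 8: z = 0.1116 + 0.2265i, |z|^2 = 0.0638
Iter 9: z = 0.1111 + 0.2266i, |z|^2 = 0.0637
Iter 10: z = 0.1110 + 0.2264i, |z|^2 = 0.0636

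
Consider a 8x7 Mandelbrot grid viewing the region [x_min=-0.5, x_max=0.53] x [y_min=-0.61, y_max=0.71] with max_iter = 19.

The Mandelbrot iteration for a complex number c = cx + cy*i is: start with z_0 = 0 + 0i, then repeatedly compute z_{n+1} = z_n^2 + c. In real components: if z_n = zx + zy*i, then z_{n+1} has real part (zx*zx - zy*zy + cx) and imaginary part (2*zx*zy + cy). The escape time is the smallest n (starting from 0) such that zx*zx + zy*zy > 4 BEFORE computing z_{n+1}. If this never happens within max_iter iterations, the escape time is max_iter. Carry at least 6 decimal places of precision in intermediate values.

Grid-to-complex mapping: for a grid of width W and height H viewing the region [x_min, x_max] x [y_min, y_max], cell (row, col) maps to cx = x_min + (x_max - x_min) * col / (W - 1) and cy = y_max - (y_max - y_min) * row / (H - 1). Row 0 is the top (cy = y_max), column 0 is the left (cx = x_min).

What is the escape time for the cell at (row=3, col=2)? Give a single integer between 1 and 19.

Answer: 19

Derivation:
z_0 = 0 + 0i, c = -0.2057 + 0.0500i
Iter 1: z = -0.2057 + 0.0500i, |z|^2 = 0.0448
Iter 2: z = -0.1659 + 0.0294i, |z|^2 = 0.0284
Iter 3: z = -0.1791 + 0.0402i, |z|^2 = 0.0337
Iter 4: z = -0.1753 + 0.0356i, |z|^2 = 0.0320
Iter 5: z = -0.1763 + 0.0375i, |z|^2 = 0.0325
Iter 6: z = -0.1761 + 0.0368i, |z|^2 = 0.0323
Iter 7: z = -0.1761 + 0.0371i, |z|^2 = 0.0324
Iter 8: z = -0.1761 + 0.0370i, |z|^2 = 0.0324
Iter 9: z = -0.1761 + 0.0370i, |z|^2 = 0.0324
Iter 10: z = -0.1761 + 0.0370i, |z|^2 = 0.0324
Iter 11: z = -0.1761 + 0.0370i, |z|^2 = 0.0324
Iter 12: z = -0.1761 + 0.0370i, |z|^2 = 0.0324
Iter 13: z = -0.1761 + 0.0370i, |z|^2 = 0.0324
Iter 14: z = -0.1761 + 0.0370i, |z|^2 = 0.0324
Iter 15: z = -0.1761 + 0.0370i, |z|^2 = 0.0324
Iter 16: z = -0.1761 + 0.0370i, |z|^2 = 0.0324
Iter 17: z = -0.1761 + 0.0370i, |z|^2 = 0.0324
Iter 18: z = -0.1761 + 0.0370i, |z|^2 = 0.0324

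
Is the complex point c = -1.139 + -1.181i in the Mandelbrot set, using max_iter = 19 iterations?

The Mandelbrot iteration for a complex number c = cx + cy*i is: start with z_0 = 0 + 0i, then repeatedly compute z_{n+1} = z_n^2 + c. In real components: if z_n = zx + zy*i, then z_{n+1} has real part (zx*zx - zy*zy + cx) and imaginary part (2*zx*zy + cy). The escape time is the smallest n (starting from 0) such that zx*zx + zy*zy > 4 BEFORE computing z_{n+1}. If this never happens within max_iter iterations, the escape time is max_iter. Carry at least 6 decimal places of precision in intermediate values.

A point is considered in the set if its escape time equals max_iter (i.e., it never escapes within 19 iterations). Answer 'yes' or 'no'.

Answer: no

Derivation:
z_0 = 0 + 0i, c = -1.1390 + -1.1810i
Iter 1: z = -1.1390 + -1.1810i, |z|^2 = 2.6921
Iter 2: z = -1.2364 + 1.5093i, |z|^2 = 3.8068
Iter 3: z = -1.8883 + -4.9134i, |z|^2 = 27.7066
Escaped at iteration 3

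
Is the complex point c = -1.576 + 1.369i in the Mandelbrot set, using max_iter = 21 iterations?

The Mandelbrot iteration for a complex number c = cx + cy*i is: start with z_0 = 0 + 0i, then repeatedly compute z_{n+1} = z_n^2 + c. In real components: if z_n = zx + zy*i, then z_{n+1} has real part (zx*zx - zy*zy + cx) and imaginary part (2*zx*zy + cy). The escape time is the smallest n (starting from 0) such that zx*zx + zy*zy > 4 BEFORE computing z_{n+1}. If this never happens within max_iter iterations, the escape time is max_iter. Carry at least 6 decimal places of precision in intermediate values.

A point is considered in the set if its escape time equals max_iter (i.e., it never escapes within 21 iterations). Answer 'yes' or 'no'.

z_0 = 0 + 0i, c = -1.5760 + 1.3690i
Iter 1: z = -1.5760 + 1.3690i, |z|^2 = 4.3579
Escaped at iteration 1

Answer: no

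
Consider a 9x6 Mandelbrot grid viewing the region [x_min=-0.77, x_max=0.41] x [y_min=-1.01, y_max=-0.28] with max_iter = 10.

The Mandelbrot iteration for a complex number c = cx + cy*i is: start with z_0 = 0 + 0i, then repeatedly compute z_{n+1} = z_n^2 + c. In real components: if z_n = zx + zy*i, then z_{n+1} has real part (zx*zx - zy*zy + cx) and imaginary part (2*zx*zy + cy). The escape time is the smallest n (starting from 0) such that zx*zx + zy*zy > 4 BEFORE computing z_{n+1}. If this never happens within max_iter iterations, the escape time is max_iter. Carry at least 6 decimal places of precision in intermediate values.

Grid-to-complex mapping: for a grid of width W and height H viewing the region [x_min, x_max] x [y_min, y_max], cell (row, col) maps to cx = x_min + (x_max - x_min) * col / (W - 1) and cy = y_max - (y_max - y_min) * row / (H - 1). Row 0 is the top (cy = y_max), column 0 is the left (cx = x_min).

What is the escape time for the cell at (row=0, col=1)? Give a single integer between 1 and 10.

z_0 = 0 + 0i, c = -0.6225 + -0.2800i
Iter 1: z = -0.6225 + -0.2800i, |z|^2 = 0.4659
Iter 2: z = -0.3134 + 0.0686i, |z|^2 = 0.1029
Iter 3: z = -0.5290 + -0.3230i, |z|^2 = 0.3842
Iter 4: z = -0.4470 + 0.0617i, |z|^2 = 0.2036
Iter 5: z = -0.4265 + -0.3352i, |z|^2 = 0.2943
Iter 6: z = -0.5529 + 0.0059i, |z|^2 = 0.3058
Iter 7: z = -0.3168 + -0.2865i, |z|^2 = 0.1825
Iter 8: z = -0.6042 + -0.0985i, |z|^2 = 0.3748
Iter 9: z = -0.2671 + -0.1610i, |z|^2 = 0.0973

Answer: 10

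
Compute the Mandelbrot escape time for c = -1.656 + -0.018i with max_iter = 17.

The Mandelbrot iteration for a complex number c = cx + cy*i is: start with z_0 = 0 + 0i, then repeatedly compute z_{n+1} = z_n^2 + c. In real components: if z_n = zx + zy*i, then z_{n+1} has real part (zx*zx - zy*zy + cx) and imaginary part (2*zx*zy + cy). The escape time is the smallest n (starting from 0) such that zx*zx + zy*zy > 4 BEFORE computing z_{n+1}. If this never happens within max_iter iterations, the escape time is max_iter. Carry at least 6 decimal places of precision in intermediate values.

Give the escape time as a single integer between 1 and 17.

z_0 = 0 + 0i, c = -1.6560 + -0.0180i
Iter 1: z = -1.6560 + -0.0180i, |z|^2 = 2.7427
Iter 2: z = 1.0860 + 0.0416i, |z|^2 = 1.1812
Iter 3: z = -0.4783 + 0.0724i, |z|^2 = 0.2340
Iter 4: z = -1.4325 + -0.0873i, |z|^2 = 2.0596
Iter 5: z = 0.3883 + 0.2320i, |z|^2 = 0.2046
Iter 6: z = -1.5590 + 0.1622i, |z|^2 = 2.4568
Iter 7: z = 0.7482 + -0.5236i, |z|^2 = 0.8340
Iter 8: z = -1.3703 + -0.8015i, |z|^2 = 2.5203
Iter 9: z = -0.4206 + 2.1788i, |z|^2 = 4.9241
Escaped at iteration 9

Answer: 9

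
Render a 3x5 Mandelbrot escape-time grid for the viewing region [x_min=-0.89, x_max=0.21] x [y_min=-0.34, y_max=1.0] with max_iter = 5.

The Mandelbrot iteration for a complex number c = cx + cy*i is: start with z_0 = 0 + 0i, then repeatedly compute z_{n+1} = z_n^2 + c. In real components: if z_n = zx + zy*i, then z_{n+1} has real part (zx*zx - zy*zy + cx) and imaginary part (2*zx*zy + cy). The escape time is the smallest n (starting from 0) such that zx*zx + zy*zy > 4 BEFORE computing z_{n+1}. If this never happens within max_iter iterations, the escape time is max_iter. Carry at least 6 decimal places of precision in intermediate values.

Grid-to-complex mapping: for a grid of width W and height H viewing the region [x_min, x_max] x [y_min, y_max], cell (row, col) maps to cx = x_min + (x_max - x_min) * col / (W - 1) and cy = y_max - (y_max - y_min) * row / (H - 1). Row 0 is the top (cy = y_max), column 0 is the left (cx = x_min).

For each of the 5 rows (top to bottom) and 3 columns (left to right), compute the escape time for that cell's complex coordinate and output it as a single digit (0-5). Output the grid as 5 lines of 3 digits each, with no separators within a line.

Answer: 354
455
555
555
555

Derivation:
(row=0, col=0): c = -0.8900 + 1.0000i → escape time 3
(row=0, col=1): c = -0.3400 + 1.0000i → escape time 5
(row=0, col=2): c = 0.2100 + 1.0000i → escape time 4
(row=1, col=0): c = -0.8900 + 0.6650i → escape time 4
(row=1, col=1): c = -0.3400 + 0.6650i → escape time 5
(row=1, col=2): c = 0.2100 + 0.6650i → escape time 5
(row=2, col=0): c = -0.8900 + 0.3300i → escape time 5
(row=2, col=1): c = -0.3400 + 0.3300i → escape time 5
(row=2, col=2): c = 0.2100 + 0.3300i → escape time 5
(row=3, col=0): c = -0.8900 + -0.0050i → escape time 5
(row=3, col=1): c = -0.3400 + -0.0050i → escape time 5
(row=3, col=2): c = 0.2100 + -0.0050i → escape time 5
(row=4, col=0): c = -0.8900 + -0.3400i → escape time 5
(row=4, col=1): c = -0.3400 + -0.3400i → escape time 5
(row=4, col=2): c = 0.2100 + -0.3400i → escape time 5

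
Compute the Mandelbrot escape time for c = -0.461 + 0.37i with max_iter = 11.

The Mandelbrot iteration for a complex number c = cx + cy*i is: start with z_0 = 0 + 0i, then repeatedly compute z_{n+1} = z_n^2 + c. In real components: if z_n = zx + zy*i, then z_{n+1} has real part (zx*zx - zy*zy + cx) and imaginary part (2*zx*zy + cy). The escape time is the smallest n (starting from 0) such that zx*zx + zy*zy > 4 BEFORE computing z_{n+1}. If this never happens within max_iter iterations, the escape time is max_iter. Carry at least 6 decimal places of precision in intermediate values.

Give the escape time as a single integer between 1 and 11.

Answer: 11

Derivation:
z_0 = 0 + 0i, c = -0.4610 + 0.3700i
Iter 1: z = -0.4610 + 0.3700i, |z|^2 = 0.3494
Iter 2: z = -0.3854 + 0.0289i, |z|^2 = 0.1493
Iter 3: z = -0.3133 + 0.3478i, |z|^2 = 0.2191
Iter 4: z = -0.4838 + 0.1521i, |z|^2 = 0.2572
Iter 5: z = -0.2501 + 0.2229i, |z|^2 = 0.1122
Iter 6: z = -0.4481 + 0.2585i, |z|^2 = 0.2676
Iter 7: z = -0.3270 + 0.1383i, |z|^2 = 0.1261
Iter 8: z = -0.3732 + 0.2795i, |z|^2 = 0.2174
Iter 9: z = -0.3999 + 0.1614i, |z|^2 = 0.1859
Iter 10: z = -0.3271 + 0.2409i, |z|^2 = 0.1651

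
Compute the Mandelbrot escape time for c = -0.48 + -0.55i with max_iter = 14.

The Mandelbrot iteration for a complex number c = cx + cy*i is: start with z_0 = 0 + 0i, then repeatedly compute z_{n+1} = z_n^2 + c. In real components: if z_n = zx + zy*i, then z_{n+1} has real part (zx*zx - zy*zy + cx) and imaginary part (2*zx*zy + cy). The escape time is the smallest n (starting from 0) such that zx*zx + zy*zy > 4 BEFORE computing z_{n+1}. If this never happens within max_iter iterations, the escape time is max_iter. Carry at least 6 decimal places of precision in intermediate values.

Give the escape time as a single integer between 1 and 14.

z_0 = 0 + 0i, c = -0.4800 + -0.5500i
Iter 1: z = -0.4800 + -0.5500i, |z|^2 = 0.5329
Iter 2: z = -0.5521 + -0.0220i, |z|^2 = 0.3053
Iter 3: z = -0.1757 + -0.5257i, |z|^2 = 0.3072
Iter 4: z = -0.7255 + -0.3653i, |z|^2 = 0.6598
Iter 5: z = -0.0871 + -0.0199i, |z|^2 = 0.0080
Iter 6: z = -0.4728 + -0.5465i, |z|^2 = 0.5222
Iter 7: z = -0.5551 + -0.0332i, |z|^2 = 0.3093
Iter 8: z = -0.1729 + -0.5132i, |z|^2 = 0.2932
Iter 9: z = -0.7134 + -0.3725i, |z|^2 = 0.6477
Iter 10: z = -0.1098 + -0.0185i, |z|^2 = 0.0124
Iter 11: z = -0.4683 + -0.5459i, |z|^2 = 0.5173
Iter 12: z = -0.5588 + -0.0387i, |z|^2 = 0.3137
Iter 13: z = -0.1693 + -0.5068i, |z|^2 = 0.2855

Answer: 14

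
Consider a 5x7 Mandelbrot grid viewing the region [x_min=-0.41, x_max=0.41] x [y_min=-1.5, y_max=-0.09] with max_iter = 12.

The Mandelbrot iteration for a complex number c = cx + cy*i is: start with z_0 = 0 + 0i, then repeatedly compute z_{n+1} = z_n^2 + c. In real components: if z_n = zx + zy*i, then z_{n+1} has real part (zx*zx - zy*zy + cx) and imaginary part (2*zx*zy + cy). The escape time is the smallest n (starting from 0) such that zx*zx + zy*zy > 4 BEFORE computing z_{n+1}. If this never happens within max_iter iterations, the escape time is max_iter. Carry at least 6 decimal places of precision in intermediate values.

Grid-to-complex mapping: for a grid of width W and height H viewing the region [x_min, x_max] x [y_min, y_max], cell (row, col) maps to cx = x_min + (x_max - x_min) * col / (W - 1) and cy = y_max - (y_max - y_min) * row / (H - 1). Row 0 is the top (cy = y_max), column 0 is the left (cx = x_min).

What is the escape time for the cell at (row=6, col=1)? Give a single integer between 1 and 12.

z_0 = 0 + 0i, c = -0.2050 + -1.5000i
Iter 1: z = -0.2050 + -1.5000i, |z|^2 = 2.2920
Iter 2: z = -2.4130 + -0.8850i, |z|^2 = 6.6057
Escaped at iteration 2

Answer: 2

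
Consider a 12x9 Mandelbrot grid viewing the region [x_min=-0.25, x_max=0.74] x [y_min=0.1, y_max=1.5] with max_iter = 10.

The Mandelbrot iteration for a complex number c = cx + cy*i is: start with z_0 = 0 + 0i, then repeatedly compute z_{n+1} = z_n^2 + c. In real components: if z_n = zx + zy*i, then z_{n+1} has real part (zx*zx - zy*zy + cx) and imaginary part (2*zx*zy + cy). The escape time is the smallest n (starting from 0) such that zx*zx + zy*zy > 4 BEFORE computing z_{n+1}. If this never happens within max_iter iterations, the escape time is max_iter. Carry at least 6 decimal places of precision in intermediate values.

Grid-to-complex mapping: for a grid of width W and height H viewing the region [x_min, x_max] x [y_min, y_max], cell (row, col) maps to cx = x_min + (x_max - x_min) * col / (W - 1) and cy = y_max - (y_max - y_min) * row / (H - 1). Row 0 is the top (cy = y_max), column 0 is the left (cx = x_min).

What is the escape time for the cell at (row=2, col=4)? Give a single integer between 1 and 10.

Answer: 3

Derivation:
z_0 = 0 + 0i, c = 0.1100 + 1.1500i
Iter 1: z = 0.1100 + 1.1500i, |z|^2 = 1.3346
Iter 2: z = -1.2004 + 1.4030i, |z|^2 = 3.4094
Iter 3: z = -0.4174 + -2.2183i, |z|^2 = 5.0952
Escaped at iteration 3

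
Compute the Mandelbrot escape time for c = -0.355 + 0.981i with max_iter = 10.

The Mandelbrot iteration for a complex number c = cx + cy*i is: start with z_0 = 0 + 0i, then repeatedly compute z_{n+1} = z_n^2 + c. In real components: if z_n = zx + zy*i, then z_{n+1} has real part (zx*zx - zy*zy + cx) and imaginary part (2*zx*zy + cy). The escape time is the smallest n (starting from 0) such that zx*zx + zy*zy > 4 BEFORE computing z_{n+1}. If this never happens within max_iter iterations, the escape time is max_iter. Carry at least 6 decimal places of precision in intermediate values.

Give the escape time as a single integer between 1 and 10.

z_0 = 0 + 0i, c = -0.3550 + 0.9810i
Iter 1: z = -0.3550 + 0.9810i, |z|^2 = 1.0884
Iter 2: z = -1.1913 + 0.2845i, |z|^2 = 1.5002
Iter 3: z = 0.9833 + 0.3032i, |z|^2 = 1.0589
Iter 4: z = 0.5201 + 1.5772i, |z|^2 = 2.7581
Iter 5: z = -2.5721 + 2.6215i, |z|^2 = 13.4882
Escaped at iteration 5

Answer: 5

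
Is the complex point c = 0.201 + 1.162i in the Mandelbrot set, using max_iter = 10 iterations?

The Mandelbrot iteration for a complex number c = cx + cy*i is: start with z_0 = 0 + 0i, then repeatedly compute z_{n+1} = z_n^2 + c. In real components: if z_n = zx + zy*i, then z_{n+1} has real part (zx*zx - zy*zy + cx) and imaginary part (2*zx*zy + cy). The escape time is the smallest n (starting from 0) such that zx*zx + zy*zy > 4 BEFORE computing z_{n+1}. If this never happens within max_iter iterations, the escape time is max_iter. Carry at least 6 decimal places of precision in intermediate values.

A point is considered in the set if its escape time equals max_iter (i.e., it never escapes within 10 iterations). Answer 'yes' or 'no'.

z_0 = 0 + 0i, c = 0.2010 + 1.1620i
Iter 1: z = 0.2010 + 1.1620i, |z|^2 = 1.3906
Iter 2: z = -1.1088 + 1.6291i, |z|^2 = 3.8836
Iter 3: z = -1.2235 + -2.4509i, |z|^2 = 7.5038
Escaped at iteration 3

Answer: no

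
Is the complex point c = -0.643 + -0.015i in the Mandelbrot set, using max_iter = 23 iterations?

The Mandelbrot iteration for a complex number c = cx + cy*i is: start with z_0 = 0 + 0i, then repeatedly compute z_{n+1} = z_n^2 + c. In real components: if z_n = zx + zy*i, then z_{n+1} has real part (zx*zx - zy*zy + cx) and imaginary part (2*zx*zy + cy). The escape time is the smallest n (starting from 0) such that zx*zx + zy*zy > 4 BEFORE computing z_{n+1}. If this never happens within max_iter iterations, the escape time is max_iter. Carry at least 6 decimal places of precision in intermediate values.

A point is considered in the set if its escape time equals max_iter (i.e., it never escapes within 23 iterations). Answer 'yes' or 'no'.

z_0 = 0 + 0i, c = -0.6430 + -0.0150i
Iter 1: z = -0.6430 + -0.0150i, |z|^2 = 0.4137
Iter 2: z = -0.2298 + 0.0043i, |z|^2 = 0.0528
Iter 3: z = -0.5902 + -0.0170i, |z|^2 = 0.3486
Iter 4: z = -0.2949 + 0.0050i, |z|^2 = 0.0870
Iter 5: z = -0.5560 + -0.0180i, |z|^2 = 0.3095
Iter 6: z = -0.3341 + 0.0050i, |z|^2 = 0.1117
Iter 7: z = -0.5314 + -0.0183i, |z|^2 = 0.2827
Iter 8: z = -0.3610 + 0.0045i, |z|^2 = 0.1303
Iter 9: z = -0.5127 + -0.0182i, |z|^2 = 0.2632
Iter 10: z = -0.3805 + 0.0037i, |z|^2 = 0.1448
Iter 11: z = -0.4983 + -0.0178i, |z|^2 = 0.2486
Iter 12: z = -0.3950 + 0.0028i, |z|^2 = 0.1561
Iter 13: z = -0.4869 + -0.0172i, |z|^2 = 0.2374
Iter 14: z = -0.4062 + 0.0017i, |z|^2 = 0.1650
Iter 15: z = -0.4780 + -0.0164i, |z|^2 = 0.2288
Iter 16: z = -0.4148 + 0.0007i, |z|^2 = 0.1720
Iter 17: z = -0.4710 + -0.0156i, |z|^2 = 0.2221
Iter 18: z = -0.4214 + -0.0003i, |z|^2 = 0.1776
Iter 19: z = -0.4654 + -0.0147i, |z|^2 = 0.2168
Iter 20: z = -0.4266 + -0.0013i, |z|^2 = 0.1820
Iter 21: z = -0.4610 + -0.0139i, |z|^2 = 0.2127
Iter 22: z = -0.4307 + -0.0022i, |z|^2 = 0.1855
Did not escape in 23 iterations → in set

Answer: yes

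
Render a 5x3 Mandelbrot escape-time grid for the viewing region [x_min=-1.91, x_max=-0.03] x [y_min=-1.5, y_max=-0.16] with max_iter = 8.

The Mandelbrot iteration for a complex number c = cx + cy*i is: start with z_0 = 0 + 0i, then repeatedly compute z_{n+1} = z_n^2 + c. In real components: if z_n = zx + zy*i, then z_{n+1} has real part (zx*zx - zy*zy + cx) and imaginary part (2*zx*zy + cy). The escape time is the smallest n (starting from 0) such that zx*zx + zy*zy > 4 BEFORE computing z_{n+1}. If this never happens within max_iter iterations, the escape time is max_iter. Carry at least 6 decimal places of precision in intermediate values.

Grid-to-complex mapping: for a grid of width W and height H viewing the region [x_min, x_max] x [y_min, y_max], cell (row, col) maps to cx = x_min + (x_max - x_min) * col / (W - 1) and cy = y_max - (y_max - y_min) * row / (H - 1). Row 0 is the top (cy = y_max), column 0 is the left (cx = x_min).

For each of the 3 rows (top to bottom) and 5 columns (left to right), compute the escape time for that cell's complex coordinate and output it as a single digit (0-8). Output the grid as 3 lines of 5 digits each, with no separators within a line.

(row=0, col=0): c = -1.9100 + -0.1600i → escape time 4
(row=0, col=1): c = -1.4400 + -0.1600i → escape time 7
(row=0, col=2): c = -0.9700 + -0.1600i → escape time 8
(row=0, col=3): c = -0.5000 + -0.1600i → escape time 8
(row=0, col=4): c = -0.0300 + -0.1600i → escape time 8
(row=1, col=0): c = -1.9100 + -0.8300i → escape time 1
(row=1, col=1): c = -1.4400 + -0.8300i → escape time 3
(row=1, col=2): c = -0.9700 + -0.8300i → escape time 3
(row=1, col=3): c = -0.5000 + -0.8300i → escape time 5
(row=1, col=4): c = -0.0300 + -0.8300i → escape time 8
(row=2, col=0): c = -1.9100 + -1.5000i → escape time 1
(row=2, col=1): c = -1.4400 + -1.5000i → escape time 1
(row=2, col=2): c = -0.9700 + -1.5000i → escape time 2
(row=2, col=3): c = -0.5000 + -1.5000i → escape time 2
(row=2, col=4): c = -0.0300 + -1.5000i → escape time 2

Answer: 47888
13358
11222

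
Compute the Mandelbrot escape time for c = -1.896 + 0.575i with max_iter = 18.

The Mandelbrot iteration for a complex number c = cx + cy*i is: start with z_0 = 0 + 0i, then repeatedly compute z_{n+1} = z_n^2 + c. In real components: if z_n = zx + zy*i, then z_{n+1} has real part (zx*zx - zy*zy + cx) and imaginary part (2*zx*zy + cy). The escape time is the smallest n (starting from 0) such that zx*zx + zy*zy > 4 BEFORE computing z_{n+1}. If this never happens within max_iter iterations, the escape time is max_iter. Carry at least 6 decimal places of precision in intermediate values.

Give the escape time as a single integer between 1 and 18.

z_0 = 0 + 0i, c = -1.8960 + 0.5750i
Iter 1: z = -1.8960 + 0.5750i, |z|^2 = 3.9254
Iter 2: z = 1.3682 + -1.6054i, |z|^2 = 4.4493
Escaped at iteration 2

Answer: 2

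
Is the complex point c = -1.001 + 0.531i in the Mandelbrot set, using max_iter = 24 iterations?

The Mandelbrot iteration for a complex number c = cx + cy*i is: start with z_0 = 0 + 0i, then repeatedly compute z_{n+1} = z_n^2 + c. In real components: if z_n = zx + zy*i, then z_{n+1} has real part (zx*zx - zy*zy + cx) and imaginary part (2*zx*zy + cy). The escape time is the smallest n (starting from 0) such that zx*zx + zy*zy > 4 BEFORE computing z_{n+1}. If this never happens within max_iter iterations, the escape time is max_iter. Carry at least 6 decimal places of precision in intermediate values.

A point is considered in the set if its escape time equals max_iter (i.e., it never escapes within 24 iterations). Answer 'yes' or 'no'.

z_0 = 0 + 0i, c = -1.0010 + 0.5310i
Iter 1: z = -1.0010 + 0.5310i, |z|^2 = 1.2840
Iter 2: z = -0.2810 + -0.5321i, |z|^2 = 0.3620
Iter 3: z = -1.2052 + 0.8300i, |z|^2 = 2.1413
Iter 4: z = -0.2375 + -1.4695i, |z|^2 = 2.2158
Iter 5: z = -3.1040 + 1.2289i, |z|^2 = 11.1452
Escaped at iteration 5

Answer: no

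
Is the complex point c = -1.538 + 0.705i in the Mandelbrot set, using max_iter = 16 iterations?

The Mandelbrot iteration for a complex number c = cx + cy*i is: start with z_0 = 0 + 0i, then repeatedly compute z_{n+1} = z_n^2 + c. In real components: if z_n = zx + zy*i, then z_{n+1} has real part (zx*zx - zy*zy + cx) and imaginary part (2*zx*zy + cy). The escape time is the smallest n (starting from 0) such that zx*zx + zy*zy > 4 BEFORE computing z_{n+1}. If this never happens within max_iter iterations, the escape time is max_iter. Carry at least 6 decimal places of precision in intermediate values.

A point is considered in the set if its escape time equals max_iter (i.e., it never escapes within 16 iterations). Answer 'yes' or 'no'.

Answer: no

Derivation:
z_0 = 0 + 0i, c = -1.5380 + 0.7050i
Iter 1: z = -1.5380 + 0.7050i, |z|^2 = 2.8625
Iter 2: z = 0.3304 + -1.4636i, |z|^2 = 2.2512
Iter 3: z = -3.5709 + -0.2622i, |z|^2 = 12.8200
Escaped at iteration 3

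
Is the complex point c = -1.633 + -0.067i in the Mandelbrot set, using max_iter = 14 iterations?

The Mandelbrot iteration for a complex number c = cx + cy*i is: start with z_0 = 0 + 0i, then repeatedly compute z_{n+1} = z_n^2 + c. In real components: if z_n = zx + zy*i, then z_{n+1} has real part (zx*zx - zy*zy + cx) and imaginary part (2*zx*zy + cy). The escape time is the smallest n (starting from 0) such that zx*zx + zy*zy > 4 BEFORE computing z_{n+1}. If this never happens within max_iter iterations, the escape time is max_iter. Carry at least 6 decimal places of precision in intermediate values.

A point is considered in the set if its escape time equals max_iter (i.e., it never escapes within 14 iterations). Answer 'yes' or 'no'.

Answer: no

Derivation:
z_0 = 0 + 0i, c = -1.6330 + -0.0670i
Iter 1: z = -1.6330 + -0.0670i, |z|^2 = 2.6712
Iter 2: z = 1.0292 + 0.1518i, |z|^2 = 1.0823
Iter 3: z = -0.5968 + 0.2455i, |z|^2 = 0.4164
Iter 4: z = -1.3371 + -0.3600i, |z|^2 = 1.9175
Iter 5: z = 0.0252 + 0.8958i, |z|^2 = 0.8031
Iter 6: z = -2.4349 + -0.0218i, |z|^2 = 5.9290
Escaped at iteration 6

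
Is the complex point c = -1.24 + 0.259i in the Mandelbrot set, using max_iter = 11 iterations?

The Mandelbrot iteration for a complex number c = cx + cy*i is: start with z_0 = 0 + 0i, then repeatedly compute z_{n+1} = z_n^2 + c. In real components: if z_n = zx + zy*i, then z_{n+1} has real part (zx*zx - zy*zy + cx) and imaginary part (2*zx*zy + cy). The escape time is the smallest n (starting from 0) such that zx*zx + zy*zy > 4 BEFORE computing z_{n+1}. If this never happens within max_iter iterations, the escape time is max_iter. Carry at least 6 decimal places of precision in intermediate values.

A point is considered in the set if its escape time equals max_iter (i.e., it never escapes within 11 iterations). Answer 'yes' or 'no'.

z_0 = 0 + 0i, c = -1.2400 + 0.2590i
Iter 1: z = -1.2400 + 0.2590i, |z|^2 = 1.6047
Iter 2: z = 0.2305 + -0.3833i, |z|^2 = 0.2001
Iter 3: z = -1.3338 + 0.0823i, |z|^2 = 1.7858
Iter 4: z = 0.5322 + 0.0395i, |z|^2 = 0.2848
Iter 5: z = -0.9583 + 0.3011i, |z|^2 = 1.0089
Iter 6: z = -0.4123 + -0.3180i, |z|^2 = 0.2712
Iter 7: z = -1.1711 + 0.5213i, |z|^2 = 1.6432
Iter 8: z = -0.1402 + -0.9619i, |z|^2 = 0.9450
Iter 9: z = -2.1457 + 0.5287i, |z|^2 = 4.8834
Escaped at iteration 9

Answer: no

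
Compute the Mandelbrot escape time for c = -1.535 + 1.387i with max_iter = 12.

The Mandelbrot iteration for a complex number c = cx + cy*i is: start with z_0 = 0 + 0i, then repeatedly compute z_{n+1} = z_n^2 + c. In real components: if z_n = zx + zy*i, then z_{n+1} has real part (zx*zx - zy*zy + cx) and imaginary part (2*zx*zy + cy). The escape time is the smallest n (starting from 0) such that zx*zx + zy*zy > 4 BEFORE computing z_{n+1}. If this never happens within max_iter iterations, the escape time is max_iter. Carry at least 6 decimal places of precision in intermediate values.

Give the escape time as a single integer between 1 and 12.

z_0 = 0 + 0i, c = -1.5350 + 1.3870i
Iter 1: z = -1.5350 + 1.3870i, |z|^2 = 4.2800
Escaped at iteration 1

Answer: 1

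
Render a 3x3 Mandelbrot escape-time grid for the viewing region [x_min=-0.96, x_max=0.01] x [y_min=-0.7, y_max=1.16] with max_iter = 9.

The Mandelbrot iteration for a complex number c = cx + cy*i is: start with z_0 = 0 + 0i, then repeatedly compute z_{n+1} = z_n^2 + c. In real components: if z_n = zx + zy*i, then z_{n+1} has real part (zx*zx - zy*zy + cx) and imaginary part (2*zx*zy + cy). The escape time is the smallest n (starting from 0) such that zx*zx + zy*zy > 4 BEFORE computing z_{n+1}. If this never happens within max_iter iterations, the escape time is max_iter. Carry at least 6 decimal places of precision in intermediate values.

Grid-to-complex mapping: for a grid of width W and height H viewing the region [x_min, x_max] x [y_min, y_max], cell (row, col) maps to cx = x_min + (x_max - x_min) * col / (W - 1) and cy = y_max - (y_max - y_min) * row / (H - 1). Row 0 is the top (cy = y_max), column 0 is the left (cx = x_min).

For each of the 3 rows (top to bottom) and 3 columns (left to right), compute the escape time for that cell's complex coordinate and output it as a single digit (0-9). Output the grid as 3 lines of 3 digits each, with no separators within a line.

Answer: 333
999
489

Derivation:
(row=0, col=0): c = -0.9600 + 1.1600i → escape time 3
(row=0, col=1): c = -0.4750 + 1.1600i → escape time 3
(row=0, col=2): c = 0.0100 + 1.1600i → escape time 3
(row=1, col=0): c = -0.9600 + 0.2300i → escape time 9
(row=1, col=1): c = -0.4750 + 0.2300i → escape time 9
(row=1, col=2): c = 0.0100 + 0.2300i → escape time 9
(row=2, col=0): c = -0.9600 + -0.7000i → escape time 4
(row=2, col=1): c = -0.4750 + -0.7000i → escape time 8
(row=2, col=2): c = 0.0100 + -0.7000i → escape time 9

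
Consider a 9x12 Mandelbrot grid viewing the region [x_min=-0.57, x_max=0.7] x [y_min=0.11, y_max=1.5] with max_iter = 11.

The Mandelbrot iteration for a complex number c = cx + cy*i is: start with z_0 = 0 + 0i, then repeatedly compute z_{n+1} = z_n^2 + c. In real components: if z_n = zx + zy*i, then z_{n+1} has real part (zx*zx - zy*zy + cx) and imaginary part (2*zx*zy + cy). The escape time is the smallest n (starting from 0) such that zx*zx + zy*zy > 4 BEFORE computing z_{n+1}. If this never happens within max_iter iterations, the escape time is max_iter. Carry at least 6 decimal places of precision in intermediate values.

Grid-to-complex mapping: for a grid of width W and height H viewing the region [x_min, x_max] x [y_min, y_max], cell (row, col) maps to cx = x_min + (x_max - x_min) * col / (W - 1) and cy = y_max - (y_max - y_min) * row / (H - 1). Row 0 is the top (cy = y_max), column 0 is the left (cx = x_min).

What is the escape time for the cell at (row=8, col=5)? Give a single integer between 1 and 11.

Answer: 11

Derivation:
z_0 = 0 + 0i, c = 0.2238 + 0.4891i
Iter 1: z = 0.2238 + 0.4891i, |z|^2 = 0.2893
Iter 2: z = 0.0346 + 0.7080i, |z|^2 = 0.5024
Iter 3: z = -0.2763 + 0.5381i, |z|^2 = 0.3659
Iter 4: z = 0.0105 + 0.1918i, |z|^2 = 0.0369
Iter 5: z = 0.1871 + 0.4931i, |z|^2 = 0.2782
Iter 6: z = 0.0156 + 0.6736i, |z|^2 = 0.4540
Iter 7: z = -0.2297 + 0.5101i, |z|^2 = 0.3130
Iter 8: z = 0.0164 + 0.2547i, |z|^2 = 0.0652
Iter 9: z = 0.1591 + 0.4974i, |z|^2 = 0.2728
Iter 10: z = 0.0016 + 0.6474i, |z|^2 = 0.4191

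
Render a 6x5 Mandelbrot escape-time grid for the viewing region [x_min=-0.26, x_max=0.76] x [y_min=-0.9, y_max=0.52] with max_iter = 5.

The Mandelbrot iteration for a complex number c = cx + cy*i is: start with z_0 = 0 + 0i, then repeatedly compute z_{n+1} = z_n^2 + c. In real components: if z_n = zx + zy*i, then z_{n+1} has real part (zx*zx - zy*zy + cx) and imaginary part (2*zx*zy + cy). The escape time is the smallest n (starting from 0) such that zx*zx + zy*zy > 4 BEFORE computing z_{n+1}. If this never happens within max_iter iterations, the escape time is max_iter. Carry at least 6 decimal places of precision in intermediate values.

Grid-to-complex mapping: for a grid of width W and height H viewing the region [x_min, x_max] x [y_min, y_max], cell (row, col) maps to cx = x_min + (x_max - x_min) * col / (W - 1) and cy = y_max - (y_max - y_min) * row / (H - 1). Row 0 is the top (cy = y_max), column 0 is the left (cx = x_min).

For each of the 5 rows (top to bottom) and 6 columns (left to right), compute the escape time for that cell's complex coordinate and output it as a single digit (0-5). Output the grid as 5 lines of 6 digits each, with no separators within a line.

(row=0, col=0): c = -0.2600 + 0.5200i → escape time 5
(row=0, col=1): c = -0.0560 + 0.5200i → escape time 5
(row=0, col=2): c = 0.1480 + 0.5200i → escape time 5
(row=0, col=3): c = 0.3520 + 0.5200i → escape time 5
(row=0, col=4): c = 0.5560 + 0.5200i → escape time 4
(row=0, col=5): c = 0.7600 + 0.5200i → escape time 3
(row=1, col=0): c = -0.2600 + 0.1650i → escape time 5
(row=1, col=1): c = -0.0560 + 0.1650i → escape time 5
(row=1, col=2): c = 0.1480 + 0.1650i → escape time 5
(row=1, col=3): c = 0.3520 + 0.1650i → escape time 5
(row=1, col=4): c = 0.5560 + 0.1650i → escape time 4
(row=1, col=5): c = 0.7600 + 0.1650i → escape time 3
(row=2, col=0): c = -0.2600 + -0.1900i → escape time 5
(row=2, col=1): c = -0.0560 + -0.1900i → escape time 5
(row=2, col=2): c = 0.1480 + -0.1900i → escape time 5
(row=2, col=3): c = 0.3520 + -0.1900i → escape time 5
(row=2, col=4): c = 0.5560 + -0.1900i → escape time 4
(row=2, col=5): c = 0.7600 + -0.1900i → escape time 3
(row=3, col=0): c = -0.2600 + -0.5450i → escape time 5
(row=3, col=1): c = -0.0560 + -0.5450i → escape time 5
(row=3, col=2): c = 0.1480 + -0.5450i → escape time 5
(row=3, col=3): c = 0.3520 + -0.5450i → escape time 5
(row=3, col=4): c = 0.5560 + -0.5450i → escape time 4
(row=3, col=5): c = 0.7600 + -0.5450i → escape time 3
(row=4, col=0): c = -0.2600 + -0.9000i → escape time 5
(row=4, col=1): c = -0.0560 + -0.9000i → escape time 5
(row=4, col=2): c = 0.1480 + -0.9000i → escape time 5
(row=4, col=3): c = 0.3520 + -0.9000i → escape time 4
(row=4, col=4): c = 0.5560 + -0.9000i → escape time 3
(row=4, col=5): c = 0.7600 + -0.9000i → escape time 2

Answer: 555543
555543
555543
555543
555432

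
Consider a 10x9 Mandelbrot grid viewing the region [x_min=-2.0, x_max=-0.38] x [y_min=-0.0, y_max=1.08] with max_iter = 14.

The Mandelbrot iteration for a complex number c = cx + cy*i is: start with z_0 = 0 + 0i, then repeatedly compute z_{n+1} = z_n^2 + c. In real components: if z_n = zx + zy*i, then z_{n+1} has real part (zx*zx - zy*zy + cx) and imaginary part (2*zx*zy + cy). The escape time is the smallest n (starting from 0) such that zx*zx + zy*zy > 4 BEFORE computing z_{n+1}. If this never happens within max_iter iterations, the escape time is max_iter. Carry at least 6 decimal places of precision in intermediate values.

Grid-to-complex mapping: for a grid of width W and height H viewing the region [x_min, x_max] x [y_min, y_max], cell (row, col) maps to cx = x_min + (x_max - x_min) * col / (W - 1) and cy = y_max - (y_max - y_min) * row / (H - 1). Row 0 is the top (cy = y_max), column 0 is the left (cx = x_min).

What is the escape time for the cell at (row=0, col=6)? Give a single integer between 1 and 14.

Answer: 3

Derivation:
z_0 = 0 + 0i, c = -0.9200 + 1.0800i
Iter 1: z = -0.9200 + 1.0800i, |z|^2 = 2.0128
Iter 2: z = -1.2400 + -0.9072i, |z|^2 = 2.3606
Iter 3: z = -0.2054 + 3.3299i, |z|^2 = 11.1301
Escaped at iteration 3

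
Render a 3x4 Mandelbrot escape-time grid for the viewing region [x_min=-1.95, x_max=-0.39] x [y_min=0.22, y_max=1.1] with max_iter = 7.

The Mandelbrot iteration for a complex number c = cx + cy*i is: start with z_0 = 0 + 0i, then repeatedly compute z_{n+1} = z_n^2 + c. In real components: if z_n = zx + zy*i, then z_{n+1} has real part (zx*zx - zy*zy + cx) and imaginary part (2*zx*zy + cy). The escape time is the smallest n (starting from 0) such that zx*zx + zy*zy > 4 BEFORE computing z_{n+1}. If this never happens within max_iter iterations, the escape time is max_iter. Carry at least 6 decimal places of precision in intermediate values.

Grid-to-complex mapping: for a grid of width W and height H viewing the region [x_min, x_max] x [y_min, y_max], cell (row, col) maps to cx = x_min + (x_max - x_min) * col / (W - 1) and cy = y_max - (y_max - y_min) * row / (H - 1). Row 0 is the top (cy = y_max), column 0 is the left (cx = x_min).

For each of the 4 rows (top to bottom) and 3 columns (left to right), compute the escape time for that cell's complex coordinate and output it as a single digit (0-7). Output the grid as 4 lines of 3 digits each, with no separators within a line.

(row=0, col=0): c = -1.9500 + 1.1000i → escape time 1
(row=0, col=1): c = -1.1700 + 1.1000i → escape time 3
(row=0, col=2): c = -0.3900 + 1.1000i → escape time 4
(row=1, col=0): c = -1.9500 + 0.8067i → escape time 1
(row=1, col=1): c = -1.1700 + 0.8067i → escape time 3
(row=1, col=2): c = -0.3900 + 0.8067i → escape time 6
(row=2, col=0): c = -1.9500 + 0.5133i → escape time 1
(row=2, col=1): c = -1.1700 + 0.5133i → escape time 5
(row=2, col=2): c = -0.3900 + 0.5133i → escape time 7
(row=3, col=0): c = -1.9500 + 0.2200i → escape time 3
(row=3, col=1): c = -1.1700 + 0.2200i → escape time 7
(row=3, col=2): c = -0.3900 + 0.2200i → escape time 7

Answer: 134
136
157
377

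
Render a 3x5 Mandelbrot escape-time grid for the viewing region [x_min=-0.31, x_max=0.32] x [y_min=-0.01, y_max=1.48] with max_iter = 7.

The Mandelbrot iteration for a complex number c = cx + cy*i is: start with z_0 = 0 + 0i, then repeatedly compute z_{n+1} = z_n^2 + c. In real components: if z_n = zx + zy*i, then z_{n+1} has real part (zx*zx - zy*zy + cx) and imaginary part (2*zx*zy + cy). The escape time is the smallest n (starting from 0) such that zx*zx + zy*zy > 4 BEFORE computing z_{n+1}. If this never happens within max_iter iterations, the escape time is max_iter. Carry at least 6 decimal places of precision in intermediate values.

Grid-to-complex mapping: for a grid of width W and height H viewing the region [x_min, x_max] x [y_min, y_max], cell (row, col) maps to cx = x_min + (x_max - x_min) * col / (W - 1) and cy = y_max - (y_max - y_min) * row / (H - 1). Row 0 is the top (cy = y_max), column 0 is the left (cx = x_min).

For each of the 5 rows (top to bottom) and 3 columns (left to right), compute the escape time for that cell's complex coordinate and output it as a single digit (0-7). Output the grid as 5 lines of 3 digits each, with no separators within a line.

Answer: 222
443
775
777
777

Derivation:
(row=0, col=0): c = -0.3100 + 1.4800i → escape time 2
(row=0, col=1): c = 0.0050 + 1.4800i → escape time 2
(row=0, col=2): c = 0.3200 + 1.4800i → escape time 2
(row=1, col=0): c = -0.3100 + 1.1075i → escape time 4
(row=1, col=1): c = 0.0050 + 1.1075i → escape time 4
(row=1, col=2): c = 0.3200 + 1.1075i → escape time 3
(row=2, col=0): c = -0.3100 + 0.7350i → escape time 7
(row=2, col=1): c = 0.0050 + 0.7350i → escape time 7
(row=2, col=2): c = 0.3200 + 0.7350i → escape time 5
(row=3, col=0): c = -0.3100 + 0.3625i → escape time 7
(row=3, col=1): c = 0.0050 + 0.3625i → escape time 7
(row=3, col=2): c = 0.3200 + 0.3625i → escape time 7
(row=4, col=0): c = -0.3100 + -0.0100i → escape time 7
(row=4, col=1): c = 0.0050 + -0.0100i → escape time 7
(row=4, col=2): c = 0.3200 + -0.0100i → escape time 7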